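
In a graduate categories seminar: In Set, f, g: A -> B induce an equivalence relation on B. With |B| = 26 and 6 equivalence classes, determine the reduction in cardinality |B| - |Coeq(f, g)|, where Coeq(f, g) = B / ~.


The coequalizer Coeq(f, g) = B / ~ has one element per equivalence class.
|B| = 26, |Coeq(f, g)| = 6.
|B| - |Coeq(f, g)| = 26 - 6 = 20.

20


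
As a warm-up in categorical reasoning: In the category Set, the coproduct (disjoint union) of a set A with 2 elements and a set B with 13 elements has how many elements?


In Set, the coproduct A + B is the disjoint union.
|A + B| = |A| + |B| = 2 + 13 = 15

15


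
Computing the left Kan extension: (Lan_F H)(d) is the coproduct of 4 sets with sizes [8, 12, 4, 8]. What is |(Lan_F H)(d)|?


Pointwise, the left Kan extension (Lan_F H)(d) is the colimit, indexed
by the comma category (F downarrow d), of H composed with the
projection (F downarrow d) -> C. Here that colimit is given
as a coproduct (disjoint union) of sets, so its cardinality is the
sum of the sizes of the summands.
Coproduct of sets with sizes: 8 + 12 + 4 + 8
= 32

32


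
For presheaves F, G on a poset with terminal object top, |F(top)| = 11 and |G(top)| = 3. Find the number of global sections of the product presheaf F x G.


Global sections of a presheaf on a poset with terminal top satisfy
Gamma(H) ~ H(top). Presheaves admit pointwise products, so
(F x G)(top) = F(top) x G(top) (Cartesian product).
|Gamma(F x G)| = |F(top)| * |G(top)| = 11 * 3 = 33.

33


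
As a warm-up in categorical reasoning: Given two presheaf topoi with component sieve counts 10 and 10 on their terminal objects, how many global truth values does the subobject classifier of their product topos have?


In a product of presheaf topoi E_1 x E_2, the subobject classifier
is Omega = Omega_1 x Omega_2 (componentwise), so
|Omega(top)| = |Omega_1(top_1)| * |Omega_2(top_2)|.
= 10 * 10 = 100.

100


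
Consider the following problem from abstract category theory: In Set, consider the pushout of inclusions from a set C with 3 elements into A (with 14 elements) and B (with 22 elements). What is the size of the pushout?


The pushout A +_C B identifies the images of C in A and B.
|A +_C B| = |A| + |B| - |C| (for injections).
= 14 + 22 - 3 = 33

33


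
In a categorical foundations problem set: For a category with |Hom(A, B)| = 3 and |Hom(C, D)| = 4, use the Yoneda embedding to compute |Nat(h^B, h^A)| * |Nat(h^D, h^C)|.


By the Yoneda lemma, Nat(h^B, h^A) is isomorphic to Hom(A, B),
so |Nat(h^B, h^A)| = |Hom(A, B)| and |Nat(h^D, h^C)| = |Hom(C, D)|.
|Hom(A, B)| = 3, |Hom(C, D)| = 4.
|Nat(h^B, h^A) x Nat(h^D, h^C)| = 3 * 4 = 12

12


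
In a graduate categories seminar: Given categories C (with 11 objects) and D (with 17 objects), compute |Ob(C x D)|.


The product category C x D has objects that are pairs (c, d).
Number of pairs = |Ob(C)| * |Ob(D)| = 11 * 17 = 187

187


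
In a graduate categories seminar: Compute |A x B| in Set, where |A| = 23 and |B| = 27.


In Set, the product A x B is the Cartesian product.
By the universal property, |A x B| = |A| * |B|.
|A x B| = 23 * 27 = 621

621


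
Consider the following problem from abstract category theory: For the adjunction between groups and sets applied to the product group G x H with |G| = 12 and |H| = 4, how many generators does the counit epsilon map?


The counit epsilon_K: F(U(K)) -> K of the Free-Forgetful adjunction
maps |K| generators of F(U(K)) into K. For K = G x H (the product group),
|G x H| = |G| * |H|.
Total generators mapped = 12 * 4 = 48.

48


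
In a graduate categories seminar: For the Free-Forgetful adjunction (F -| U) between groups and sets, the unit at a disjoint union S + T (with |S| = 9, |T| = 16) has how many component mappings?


The unit eta_X: X -> U(F(X)) of the Free-Forgetful adjunction
maps each element of X to a generator of F(X). For X = S + T (disjoint
union in Set), |S + T| = |S| + |T|.
Total mappings = 9 + 16 = 25.

25


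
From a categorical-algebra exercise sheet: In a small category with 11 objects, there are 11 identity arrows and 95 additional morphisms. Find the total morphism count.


Each object has an identity morphism, giving 11 identities.
Adding the 95 non-identity morphisms:
Total = 11 + 95 = 106

106


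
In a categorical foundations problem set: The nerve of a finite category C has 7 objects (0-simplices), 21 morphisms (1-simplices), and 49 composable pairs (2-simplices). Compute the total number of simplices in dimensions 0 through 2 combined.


The 2-skeleton of the nerve N(C) consists of simplices in dimensions 0, 1, 2:
  |N(C)_0| = 7 (objects)
  |N(C)_1| = 21 (morphisms)
  |N(C)_2| = 49 (composable pairs)
Total = 7 + 21 + 49 = 77

77


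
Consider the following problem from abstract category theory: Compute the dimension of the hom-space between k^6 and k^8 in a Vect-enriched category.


In Vect-enriched categories, Hom(k^n, k^m) is the space of m x n matrices.
dim(Hom(k^6, k^8)) = 8 * 6 = 48

48


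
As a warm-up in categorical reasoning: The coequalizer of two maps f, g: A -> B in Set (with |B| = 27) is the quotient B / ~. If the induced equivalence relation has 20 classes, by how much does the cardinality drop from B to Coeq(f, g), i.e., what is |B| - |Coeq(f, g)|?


The coequalizer Coeq(f, g) = B / ~ has one element per equivalence class.
|B| = 27, |Coeq(f, g)| = 20.
|B| - |Coeq(f, g)| = 27 - 20 = 7.

7


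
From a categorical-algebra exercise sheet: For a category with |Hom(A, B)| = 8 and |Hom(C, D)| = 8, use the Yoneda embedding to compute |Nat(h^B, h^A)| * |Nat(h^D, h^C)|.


By the Yoneda lemma, Nat(h^B, h^A) is isomorphic to Hom(A, B),
so |Nat(h^B, h^A)| = |Hom(A, B)| and |Nat(h^D, h^C)| = |Hom(C, D)|.
|Hom(A, B)| = 8, |Hom(C, D)| = 8.
|Nat(h^B, h^A) x Nat(h^D, h^C)| = 8 * 8 = 64

64


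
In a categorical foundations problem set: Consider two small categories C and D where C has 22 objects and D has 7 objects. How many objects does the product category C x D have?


The product category C x D has objects that are pairs (c, d).
Number of pairs = |Ob(C)| * |Ob(D)| = 22 * 7 = 154

154


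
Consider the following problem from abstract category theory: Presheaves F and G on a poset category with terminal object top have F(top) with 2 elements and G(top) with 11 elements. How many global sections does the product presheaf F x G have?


Global sections of a presheaf on a poset with terminal top satisfy
Gamma(H) ~ H(top). Presheaves admit pointwise products, so
(F x G)(top) = F(top) x G(top) (Cartesian product).
|Gamma(F x G)| = |F(top)| * |G(top)| = 2 * 11 = 22.

22


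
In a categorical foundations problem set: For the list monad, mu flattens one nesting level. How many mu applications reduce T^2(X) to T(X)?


Each application of mu: T^2 -> T removes one layer of nesting.
Starting at depth 2 (i.e., T^2(X)), we need to reach T(X).
Number of mu applications = 2 - 1 = 1

1


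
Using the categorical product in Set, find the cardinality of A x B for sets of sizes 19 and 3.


In Set, the product A x B is the Cartesian product.
By the universal property, |A x B| = |A| * |B|.
|A x B| = 19 * 3 = 57

57


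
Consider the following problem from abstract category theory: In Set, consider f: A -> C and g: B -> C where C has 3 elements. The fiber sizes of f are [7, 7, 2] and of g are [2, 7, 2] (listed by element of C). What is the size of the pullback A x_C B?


The pullback A x_C B consists of pairs (a, b) with f(a) = g(b).
For each element c in C, the fiber product has |f^-1(c)| * |g^-1(c)| elements.
Summing over C: 7 * 2 + 7 * 7 + 2 * 2
= 14 + 49 + 4 = 67

67


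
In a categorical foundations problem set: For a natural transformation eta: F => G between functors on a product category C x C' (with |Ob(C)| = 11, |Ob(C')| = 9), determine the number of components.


A natural transformation eta: F => G assigns one component morphism per
object of the domain category.
The domain is the product category C x C', so
|Ob(C x C')| = |Ob(C)| * |Ob(C')| = 11 * 9 = 99.
Therefore eta has 99 component morphisms.

99


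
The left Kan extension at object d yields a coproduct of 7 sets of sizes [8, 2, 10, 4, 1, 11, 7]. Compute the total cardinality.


Pointwise, the left Kan extension (Lan_F H)(d) is the colimit, indexed
by the comma category (F downarrow d), of H composed with the
projection (F downarrow d) -> C. Here that colimit is given
as a coproduct (disjoint union) of sets, so its cardinality is the
sum of the sizes of the summands.
Coproduct of sets with sizes: 8 + 2 + 10 + 4 + 1 + 11 + 7
= 43

43


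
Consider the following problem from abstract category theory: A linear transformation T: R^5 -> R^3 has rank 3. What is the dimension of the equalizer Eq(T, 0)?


The equalizer of f and the zero map is ker(f).
By the rank-nullity theorem: dim(ker(f)) = dim(domain) - rank(f).
dim(ker(f)) = 5 - 3 = 2

2


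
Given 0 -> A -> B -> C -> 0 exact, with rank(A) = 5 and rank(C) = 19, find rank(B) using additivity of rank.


For a short exact sequence 0 -> A -> B -> C -> 0,
rank is additive: rank(B) = rank(A) + rank(C).
rank(B) = 5 + 19 = 24

24


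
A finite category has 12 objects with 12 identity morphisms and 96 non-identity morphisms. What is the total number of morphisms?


Each object has an identity morphism, giving 12 identities.
Adding the 96 non-identity morphisms:
Total = 12 + 96 = 108

108


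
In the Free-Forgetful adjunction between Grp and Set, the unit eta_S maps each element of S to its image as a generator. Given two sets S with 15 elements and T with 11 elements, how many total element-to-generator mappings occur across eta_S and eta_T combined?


The unit eta_X: X -> U(F(X)) of the Free-Forgetful adjunction
maps each element of X to a generator of F(X). For X = S + T (disjoint
union in Set), |S + T| = |S| + |T|.
Total mappings = 15 + 11 = 26.

26


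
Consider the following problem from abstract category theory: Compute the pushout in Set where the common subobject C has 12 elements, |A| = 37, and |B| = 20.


The pushout A +_C B identifies the images of C in A and B.
|A +_C B| = |A| + |B| - |C| (for injections).
= 37 + 20 - 12 = 45

45


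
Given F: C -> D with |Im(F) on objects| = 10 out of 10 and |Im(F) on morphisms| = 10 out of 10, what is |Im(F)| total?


The image of F consists of distinct objects and distinct morphisms.
|Im(F)| on objects = 10
|Im(F)| on morphisms = 10
Total image cardinality = 10 + 10 = 20

20


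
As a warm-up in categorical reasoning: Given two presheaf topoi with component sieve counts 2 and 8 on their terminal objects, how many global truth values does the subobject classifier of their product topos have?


In a product of presheaf topoi E_1 x E_2, the subobject classifier
is Omega = Omega_1 x Omega_2 (componentwise), so
|Omega(top)| = |Omega_1(top_1)| * |Omega_2(top_2)|.
= 2 * 8 = 16.

16


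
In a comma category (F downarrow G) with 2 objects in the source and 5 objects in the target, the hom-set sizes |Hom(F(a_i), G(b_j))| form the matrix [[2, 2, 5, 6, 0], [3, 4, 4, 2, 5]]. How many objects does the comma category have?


Objects of (F downarrow G) are triples (a, b, h: F(a)->G(b)).
The count equals the sum of all entries in the hom-matrix.
sum(row 0) = 15
sum(row 1) = 18
Grand total = 33

33


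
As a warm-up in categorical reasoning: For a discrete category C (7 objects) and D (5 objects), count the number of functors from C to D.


A functor from a discrete category C to D is determined by
where each object maps. Each of the 7 objects of C can map
to any of the 5 objects of D independently.
Number of functors = 5^7 = 78125

78125


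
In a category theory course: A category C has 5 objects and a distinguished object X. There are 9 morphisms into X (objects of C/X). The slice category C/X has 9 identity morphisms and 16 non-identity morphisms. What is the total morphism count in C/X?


In the slice category C/X, objects are morphisms to X.
Identity morphisms: 9 (one per object of C/X).
Non-identity morphisms: 16.
Total = 9 + 16 = 25

25


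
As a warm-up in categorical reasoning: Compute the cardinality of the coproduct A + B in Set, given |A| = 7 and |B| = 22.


In Set, the coproduct A + B is the disjoint union.
|A + B| = |A| + |B| = 7 + 22 = 29

29


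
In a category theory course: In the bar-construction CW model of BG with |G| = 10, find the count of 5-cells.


In the bar-construction CW model of BG, the n-cells are indexed by
n-tuples [g_1|...|g_n] of non-identity elements of G (degenerate
simplices with some g_i = e do not contribute cells), so there are
(|G| - 1)^n n-cells.
For dim = 5 with |G| = 10:
cells = (10 - 1)^5 = 9^5 = 59049

59049


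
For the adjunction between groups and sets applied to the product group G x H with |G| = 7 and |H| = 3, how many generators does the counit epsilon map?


The counit epsilon_K: F(U(K)) -> K of the Free-Forgetful adjunction
maps |K| generators of F(U(K)) into K. For K = G x H (the product group),
|G x H| = |G| * |H|.
Total generators mapped = 7 * 3 = 21.

21


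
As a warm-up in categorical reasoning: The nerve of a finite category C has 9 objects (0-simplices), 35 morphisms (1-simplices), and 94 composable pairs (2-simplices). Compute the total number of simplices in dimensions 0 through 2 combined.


The 2-skeleton of the nerve N(C) consists of simplices in dimensions 0, 1, 2:
  |N(C)_0| = 9 (objects)
  |N(C)_1| = 35 (morphisms)
  |N(C)_2| = 94 (composable pairs)
Total = 9 + 35 + 94 = 138

138


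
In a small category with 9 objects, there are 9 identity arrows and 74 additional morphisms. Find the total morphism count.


Each object has an identity morphism, giving 9 identities.
Adding the 74 non-identity morphisms:
Total = 9 + 74 = 83

83


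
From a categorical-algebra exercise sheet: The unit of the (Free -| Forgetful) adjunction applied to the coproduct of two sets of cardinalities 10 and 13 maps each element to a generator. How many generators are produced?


The unit eta_X: X -> U(F(X)) of the Free-Forgetful adjunction
maps each element of X to a generator of F(X). For X = S + T (disjoint
union in Set), |S + T| = |S| + |T|.
Total mappings = 10 + 13 = 23.

23


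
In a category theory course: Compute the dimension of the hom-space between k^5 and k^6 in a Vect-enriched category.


In Vect-enriched categories, Hom(k^n, k^m) is the space of m x n matrices.
dim(Hom(k^5, k^6)) = 6 * 5 = 30

30


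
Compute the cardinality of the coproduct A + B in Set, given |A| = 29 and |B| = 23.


In Set, the coproduct A + B is the disjoint union.
|A + B| = |A| + |B| = 29 + 23 = 52

52


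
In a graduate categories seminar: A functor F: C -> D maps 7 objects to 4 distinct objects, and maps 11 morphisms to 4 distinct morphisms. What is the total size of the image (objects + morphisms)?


The image of F consists of distinct objects and distinct morphisms.
|Im(F)| on objects = 4
|Im(F)| on morphisms = 4
Total image cardinality = 4 + 4 = 8

8


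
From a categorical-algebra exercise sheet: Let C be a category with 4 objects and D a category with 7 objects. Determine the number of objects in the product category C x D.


The product category C x D has objects that are pairs (c, d).
Number of pairs = |Ob(C)| * |Ob(D)| = 4 * 7 = 28

28


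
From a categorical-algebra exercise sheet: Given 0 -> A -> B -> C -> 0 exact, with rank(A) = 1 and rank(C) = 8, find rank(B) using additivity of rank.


For a short exact sequence 0 -> A -> B -> C -> 0,
rank is additive: rank(B) = rank(A) + rank(C).
rank(B) = 1 + 8 = 9

9


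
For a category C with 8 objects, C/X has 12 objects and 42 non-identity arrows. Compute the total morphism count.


In the slice category C/X, objects are morphisms to X.
Identity morphisms: 12 (one per object of C/X).
Non-identity morphisms: 42.
Total = 12 + 42 = 54

54


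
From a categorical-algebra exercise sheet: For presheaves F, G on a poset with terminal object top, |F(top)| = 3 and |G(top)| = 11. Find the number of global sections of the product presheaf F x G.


Global sections of a presheaf on a poset with terminal top satisfy
Gamma(H) ~ H(top). Presheaves admit pointwise products, so
(F x G)(top) = F(top) x G(top) (Cartesian product).
|Gamma(F x G)| = |F(top)| * |G(top)| = 3 * 11 = 33.

33


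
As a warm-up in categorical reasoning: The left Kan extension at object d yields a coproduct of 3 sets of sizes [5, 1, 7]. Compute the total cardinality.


Pointwise, the left Kan extension (Lan_F H)(d) is the colimit, indexed
by the comma category (F downarrow d), of H composed with the
projection (F downarrow d) -> C. Here that colimit is given
as a coproduct (disjoint union) of sets, so its cardinality is the
sum of the sizes of the summands.
Coproduct of sets with sizes: 5 + 1 + 7
= 13

13


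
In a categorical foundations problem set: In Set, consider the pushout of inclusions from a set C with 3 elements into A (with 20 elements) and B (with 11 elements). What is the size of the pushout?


The pushout A +_C B identifies the images of C in A and B.
|A +_C B| = |A| + |B| - |C| (for injections).
= 20 + 11 - 3 = 28

28


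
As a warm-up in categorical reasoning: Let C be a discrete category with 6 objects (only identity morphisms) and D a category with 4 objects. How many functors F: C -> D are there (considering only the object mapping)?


A functor from a discrete category C to D is determined by
where each object maps. Each of the 6 objects of C can map
to any of the 4 objects of D independently.
Number of functors = 4^6 = 4096

4096


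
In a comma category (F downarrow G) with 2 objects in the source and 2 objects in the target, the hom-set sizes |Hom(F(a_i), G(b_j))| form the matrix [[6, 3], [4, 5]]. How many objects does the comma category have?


Objects of (F downarrow G) are triples (a, b, h: F(a)->G(b)).
The count equals the sum of all entries in the hom-matrix.
sum(row 0) = 9
sum(row 1) = 9
Grand total = 18

18


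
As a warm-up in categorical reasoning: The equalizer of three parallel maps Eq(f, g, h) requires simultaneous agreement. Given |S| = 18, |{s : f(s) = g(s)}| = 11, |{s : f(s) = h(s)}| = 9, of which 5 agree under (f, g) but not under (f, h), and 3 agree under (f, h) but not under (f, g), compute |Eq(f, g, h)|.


Eq(f, g, h) is the triple-agreement set: points in S where all three
maps take the same value. Using inclusion-exclusion on the pairwise data:
Pair (f, g) agrees on 11 points; pair (f, h) on 9 points.
Points agreeing under (f, g) but not (f, h) = 5; under (f, h) but not (f, g) = 3.
Triple-agreement = agreement-in-(f, g) minus points that agree under (f, g) but not (f, h):
|Eq(f, g, h)| = 11 - 5 = 6
(cross-check via (f, h): 9 - 3 = 6.)

6


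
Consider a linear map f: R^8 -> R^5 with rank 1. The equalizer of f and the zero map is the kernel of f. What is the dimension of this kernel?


The equalizer of f and the zero map is ker(f).
By the rank-nullity theorem: dim(ker(f)) = dim(domain) - rank(f).
dim(ker(f)) = 8 - 1 = 7

7


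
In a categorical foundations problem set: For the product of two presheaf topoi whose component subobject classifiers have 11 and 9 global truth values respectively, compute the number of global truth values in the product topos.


In a product of presheaf topoi E_1 x E_2, the subobject classifier
is Omega = Omega_1 x Omega_2 (componentwise), so
|Omega(top)| = |Omega_1(top_1)| * |Omega_2(top_2)|.
= 11 * 9 = 99.

99


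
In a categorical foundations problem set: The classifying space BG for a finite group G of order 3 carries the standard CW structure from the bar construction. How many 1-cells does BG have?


In the bar-construction CW model of BG, the n-cells are indexed by
n-tuples [g_1|...|g_n] of non-identity elements of G (degenerate
simplices with some g_i = e do not contribute cells), so there are
(|G| - 1)^n n-cells.
For dim = 1 with |G| = 3:
cells = (3 - 1)^1 = 2^1 = 2

2


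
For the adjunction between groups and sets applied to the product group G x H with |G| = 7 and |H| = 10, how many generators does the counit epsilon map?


The counit epsilon_K: F(U(K)) -> K of the Free-Forgetful adjunction
maps |K| generators of F(U(K)) into K. For K = G x H (the product group),
|G x H| = |G| * |H|.
Total generators mapped = 7 * 10 = 70.

70


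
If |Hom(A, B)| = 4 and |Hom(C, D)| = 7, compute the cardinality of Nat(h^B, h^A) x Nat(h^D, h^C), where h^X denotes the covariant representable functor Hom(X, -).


By the Yoneda lemma, Nat(h^B, h^A) is isomorphic to Hom(A, B),
so |Nat(h^B, h^A)| = |Hom(A, B)| and |Nat(h^D, h^C)| = |Hom(C, D)|.
|Hom(A, B)| = 4, |Hom(C, D)| = 7.
|Nat(h^B, h^A) x Nat(h^D, h^C)| = 4 * 7 = 28

28


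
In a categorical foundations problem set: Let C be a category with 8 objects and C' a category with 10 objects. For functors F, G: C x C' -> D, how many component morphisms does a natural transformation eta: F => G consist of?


A natural transformation eta: F => G assigns one component morphism per
object of the domain category.
The domain is the product category C x C', so
|Ob(C x C')| = |Ob(C)| * |Ob(C')| = 8 * 10 = 80.
Therefore eta has 80 component morphisms.

80


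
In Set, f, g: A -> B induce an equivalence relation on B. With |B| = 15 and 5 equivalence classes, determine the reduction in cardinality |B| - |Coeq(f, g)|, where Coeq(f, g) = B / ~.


The coequalizer Coeq(f, g) = B / ~ has one element per equivalence class.
|B| = 15, |Coeq(f, g)| = 5.
|B| - |Coeq(f, g)| = 15 - 5 = 10.

10


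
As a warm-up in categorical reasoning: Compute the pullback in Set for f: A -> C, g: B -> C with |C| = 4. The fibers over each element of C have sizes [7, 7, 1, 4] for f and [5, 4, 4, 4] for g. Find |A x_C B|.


The pullback A x_C B consists of pairs (a, b) with f(a) = g(b).
For each element c in C, the fiber product has |f^-1(c)| * |g^-1(c)| elements.
Summing over C: 7 * 5 + 7 * 4 + 1 * 4 + 4 * 4
= 35 + 28 + 4 + 16 = 83

83


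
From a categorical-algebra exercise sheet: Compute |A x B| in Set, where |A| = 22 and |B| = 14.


In Set, the product A x B is the Cartesian product.
By the universal property, |A x B| = |A| * |B|.
|A x B| = 22 * 14 = 308

308


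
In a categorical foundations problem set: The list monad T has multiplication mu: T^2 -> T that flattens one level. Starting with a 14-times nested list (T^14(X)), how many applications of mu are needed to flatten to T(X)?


Each application of mu: T^2 -> T removes one layer of nesting.
Starting at depth 14 (i.e., T^14(X)), we need to reach T(X).
Number of mu applications = 14 - 1 = 13

13


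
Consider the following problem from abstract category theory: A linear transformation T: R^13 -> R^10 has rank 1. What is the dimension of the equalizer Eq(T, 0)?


The equalizer of f and the zero map is ker(f).
By the rank-nullity theorem: dim(ker(f)) = dim(domain) - rank(f).
dim(ker(f)) = 13 - 1 = 12

12


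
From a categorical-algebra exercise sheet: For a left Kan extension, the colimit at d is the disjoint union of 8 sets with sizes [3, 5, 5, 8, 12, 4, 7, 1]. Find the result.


Pointwise, the left Kan extension (Lan_F H)(d) is the colimit, indexed
by the comma category (F downarrow d), of H composed with the
projection (F downarrow d) -> C. Here that colimit is given
as a coproduct (disjoint union) of sets, so its cardinality is the
sum of the sizes of the summands.
Coproduct of sets with sizes: 3 + 5 + 5 + 8 + 12 + 4 + 7 + 1
= 45

45


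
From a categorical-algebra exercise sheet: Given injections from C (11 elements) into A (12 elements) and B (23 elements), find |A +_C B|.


The pushout A +_C B identifies the images of C in A and B.
|A +_C B| = |A| + |B| - |C| (for injections).
= 12 + 23 - 11 = 24

24


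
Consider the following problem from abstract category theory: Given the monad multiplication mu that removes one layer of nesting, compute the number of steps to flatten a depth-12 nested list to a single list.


Each application of mu: T^2 -> T removes one layer of nesting.
Starting at depth 12 (i.e., T^12(X)), we need to reach T(X).
Number of mu applications = 12 - 1 = 11

11


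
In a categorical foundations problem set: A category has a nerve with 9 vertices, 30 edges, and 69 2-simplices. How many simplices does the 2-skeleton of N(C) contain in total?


The 2-skeleton of the nerve N(C) consists of simplices in dimensions 0, 1, 2:
  |N(C)_0| = 9 (objects)
  |N(C)_1| = 30 (morphisms)
  |N(C)_2| = 69 (composable pairs)
Total = 9 + 30 + 69 = 108

108


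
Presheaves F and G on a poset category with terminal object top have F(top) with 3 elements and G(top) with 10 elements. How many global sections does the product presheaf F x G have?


Global sections of a presheaf on a poset with terminal top satisfy
Gamma(H) ~ H(top). Presheaves admit pointwise products, so
(F x G)(top) = F(top) x G(top) (Cartesian product).
|Gamma(F x G)| = |F(top)| * |G(top)| = 3 * 10 = 30.

30


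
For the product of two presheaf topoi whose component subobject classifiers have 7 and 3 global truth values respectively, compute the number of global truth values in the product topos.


In a product of presheaf topoi E_1 x E_2, the subobject classifier
is Omega = Omega_1 x Omega_2 (componentwise), so
|Omega(top)| = |Omega_1(top_1)| * |Omega_2(top_2)|.
= 7 * 3 = 21.

21


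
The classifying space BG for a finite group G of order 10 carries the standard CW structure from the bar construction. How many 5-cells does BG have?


In the bar-construction CW model of BG, the n-cells are indexed by
n-tuples [g_1|...|g_n] of non-identity elements of G (degenerate
simplices with some g_i = e do not contribute cells), so there are
(|G| - 1)^n n-cells.
For dim = 5 with |G| = 10:
cells = (10 - 1)^5 = 9^5 = 59049

59049


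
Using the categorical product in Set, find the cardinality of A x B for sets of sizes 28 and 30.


In Set, the product A x B is the Cartesian product.
By the universal property, |A x B| = |A| * |B|.
|A x B| = 28 * 30 = 840

840


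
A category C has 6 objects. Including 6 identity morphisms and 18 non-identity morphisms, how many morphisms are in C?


Each object has an identity morphism, giving 6 identities.
Adding the 18 non-identity morphisms:
Total = 6 + 18 = 24

24


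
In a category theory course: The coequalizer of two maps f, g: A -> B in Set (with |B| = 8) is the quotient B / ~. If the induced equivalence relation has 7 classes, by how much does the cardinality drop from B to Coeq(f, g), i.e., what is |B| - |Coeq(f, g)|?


The coequalizer Coeq(f, g) = B / ~ has one element per equivalence class.
|B| = 8, |Coeq(f, g)| = 7.
|B| - |Coeq(f, g)| = 8 - 7 = 1.

1


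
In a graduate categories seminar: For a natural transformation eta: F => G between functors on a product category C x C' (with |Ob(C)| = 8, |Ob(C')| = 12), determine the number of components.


A natural transformation eta: F => G assigns one component morphism per
object of the domain category.
The domain is the product category C x C', so
|Ob(C x C')| = |Ob(C)| * |Ob(C')| = 8 * 12 = 96.
Therefore eta has 96 component morphisms.

96


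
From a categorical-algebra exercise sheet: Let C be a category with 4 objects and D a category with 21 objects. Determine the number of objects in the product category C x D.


The product category C x D has objects that are pairs (c, d).
Number of pairs = |Ob(C)| * |Ob(D)| = 4 * 21 = 84

84


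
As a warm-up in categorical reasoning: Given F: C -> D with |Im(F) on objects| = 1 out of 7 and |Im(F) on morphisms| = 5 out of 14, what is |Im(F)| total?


The image of F consists of distinct objects and distinct morphisms.
|Im(F)| on objects = 1
|Im(F)| on morphisms = 5
Total image cardinality = 1 + 5 = 6

6


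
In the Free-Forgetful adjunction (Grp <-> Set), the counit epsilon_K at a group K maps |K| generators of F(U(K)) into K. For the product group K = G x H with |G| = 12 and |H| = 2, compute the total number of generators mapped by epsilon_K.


The counit epsilon_K: F(U(K)) -> K of the Free-Forgetful adjunction
maps |K| generators of F(U(K)) into K. For K = G x H (the product group),
|G x H| = |G| * |H|.
Total generators mapped = 12 * 2 = 24.

24


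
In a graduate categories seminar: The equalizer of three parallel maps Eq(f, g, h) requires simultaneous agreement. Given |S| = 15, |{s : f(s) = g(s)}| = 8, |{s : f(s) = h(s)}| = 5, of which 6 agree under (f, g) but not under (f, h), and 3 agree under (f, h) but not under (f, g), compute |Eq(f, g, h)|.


Eq(f, g, h) is the triple-agreement set: points in S where all three
maps take the same value. Using inclusion-exclusion on the pairwise data:
Pair (f, g) agrees on 8 points; pair (f, h) on 5 points.
Points agreeing under (f, g) but not (f, h) = 6; under (f, h) but not (f, g) = 3.
Triple-agreement = agreement-in-(f, g) minus points that agree under (f, g) but not (f, h):
|Eq(f, g, h)| = 8 - 6 = 2
(cross-check via (f, h): 5 - 3 = 2.)

2


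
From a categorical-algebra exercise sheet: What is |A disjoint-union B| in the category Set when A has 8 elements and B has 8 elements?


In Set, the coproduct A + B is the disjoint union.
|A + B| = |A| + |B| = 8 + 8 = 16

16


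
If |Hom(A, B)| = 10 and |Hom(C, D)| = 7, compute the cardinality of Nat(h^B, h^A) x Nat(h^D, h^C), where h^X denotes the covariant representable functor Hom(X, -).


By the Yoneda lemma, Nat(h^B, h^A) is isomorphic to Hom(A, B),
so |Nat(h^B, h^A)| = |Hom(A, B)| and |Nat(h^D, h^C)| = |Hom(C, D)|.
|Hom(A, B)| = 10, |Hom(C, D)| = 7.
|Nat(h^B, h^A) x Nat(h^D, h^C)| = 10 * 7 = 70

70


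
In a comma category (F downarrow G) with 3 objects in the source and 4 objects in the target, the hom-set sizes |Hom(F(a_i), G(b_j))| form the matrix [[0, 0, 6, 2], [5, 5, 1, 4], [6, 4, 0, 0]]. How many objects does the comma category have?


Objects of (F downarrow G) are triples (a, b, h: F(a)->G(b)).
The count equals the sum of all entries in the hom-matrix.
sum(row 0) = 8
sum(row 1) = 15
sum(row 2) = 10
Grand total = 33

33


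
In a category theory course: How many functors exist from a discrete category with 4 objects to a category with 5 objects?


A functor from a discrete category C to D is determined by
where each object maps. Each of the 4 objects of C can map
to any of the 5 objects of D independently.
Number of functors = 5^4 = 625

625


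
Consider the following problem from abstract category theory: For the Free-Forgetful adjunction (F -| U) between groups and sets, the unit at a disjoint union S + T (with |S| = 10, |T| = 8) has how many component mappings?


The unit eta_X: X -> U(F(X)) of the Free-Forgetful adjunction
maps each element of X to a generator of F(X). For X = S + T (disjoint
union in Set), |S + T| = |S| + |T|.
Total mappings = 10 + 8 = 18.

18


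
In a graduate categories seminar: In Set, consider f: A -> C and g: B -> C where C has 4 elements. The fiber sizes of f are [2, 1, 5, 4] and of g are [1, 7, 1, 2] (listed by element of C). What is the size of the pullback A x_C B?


The pullback A x_C B consists of pairs (a, b) with f(a) = g(b).
For each element c in C, the fiber product has |f^-1(c)| * |g^-1(c)| elements.
Summing over C: 2 * 1 + 1 * 7 + 5 * 1 + 4 * 2
= 2 + 7 + 5 + 8 = 22

22


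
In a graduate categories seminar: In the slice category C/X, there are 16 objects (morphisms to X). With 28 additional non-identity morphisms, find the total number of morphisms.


In the slice category C/X, objects are morphisms to X.
Identity morphisms: 16 (one per object of C/X).
Non-identity morphisms: 28.
Total = 16 + 28 = 44

44


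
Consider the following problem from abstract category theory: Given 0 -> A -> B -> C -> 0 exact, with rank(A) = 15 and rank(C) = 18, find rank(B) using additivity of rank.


For a short exact sequence 0 -> A -> B -> C -> 0,
rank is additive: rank(B) = rank(A) + rank(C).
rank(B) = 15 + 18 = 33

33


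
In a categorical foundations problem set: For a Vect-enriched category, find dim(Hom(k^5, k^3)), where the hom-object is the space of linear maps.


In Vect-enriched categories, Hom(k^n, k^m) is the space of m x n matrices.
dim(Hom(k^5, k^3)) = 3 * 5 = 15

15


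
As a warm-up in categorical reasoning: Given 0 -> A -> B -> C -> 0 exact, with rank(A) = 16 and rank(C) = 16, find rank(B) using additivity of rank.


For a short exact sequence 0 -> A -> B -> C -> 0,
rank is additive: rank(B) = rank(A) + rank(C).
rank(B) = 16 + 16 = 32

32


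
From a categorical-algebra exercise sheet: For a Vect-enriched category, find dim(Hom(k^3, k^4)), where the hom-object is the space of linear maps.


In Vect-enriched categories, Hom(k^n, k^m) is the space of m x n matrices.
dim(Hom(k^3, k^4)) = 4 * 3 = 12

12


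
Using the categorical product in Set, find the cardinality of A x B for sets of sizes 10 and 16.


In Set, the product A x B is the Cartesian product.
By the universal property, |A x B| = |A| * |B|.
|A x B| = 10 * 16 = 160

160


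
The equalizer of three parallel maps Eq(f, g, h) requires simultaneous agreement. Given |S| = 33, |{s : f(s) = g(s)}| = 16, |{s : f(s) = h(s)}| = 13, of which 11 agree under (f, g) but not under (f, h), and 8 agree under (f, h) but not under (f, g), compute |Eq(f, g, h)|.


Eq(f, g, h) is the triple-agreement set: points in S where all three
maps take the same value. Using inclusion-exclusion on the pairwise data:
Pair (f, g) agrees on 16 points; pair (f, h) on 13 points.
Points agreeing under (f, g) but not (f, h) = 11; under (f, h) but not (f, g) = 8.
Triple-agreement = agreement-in-(f, g) minus points that agree under (f, g) but not (f, h):
|Eq(f, g, h)| = 16 - 11 = 5
(cross-check via (f, h): 13 - 8 = 5.)

5


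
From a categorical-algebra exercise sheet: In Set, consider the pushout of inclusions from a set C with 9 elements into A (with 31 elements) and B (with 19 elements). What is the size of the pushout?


The pushout A +_C B identifies the images of C in A and B.
|A +_C B| = |A| + |B| - |C| (for injections).
= 31 + 19 - 9 = 41

41


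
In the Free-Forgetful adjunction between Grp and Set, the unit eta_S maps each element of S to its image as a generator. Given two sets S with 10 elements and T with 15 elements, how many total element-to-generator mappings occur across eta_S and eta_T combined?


The unit eta_X: X -> U(F(X)) of the Free-Forgetful adjunction
maps each element of X to a generator of F(X). For X = S + T (disjoint
union in Set), |S + T| = |S| + |T|.
Total mappings = 10 + 15 = 25.

25


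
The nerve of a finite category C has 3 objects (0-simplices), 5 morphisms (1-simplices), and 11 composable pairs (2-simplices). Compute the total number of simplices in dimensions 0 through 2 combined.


The 2-skeleton of the nerve N(C) consists of simplices in dimensions 0, 1, 2:
  |N(C)_0| = 3 (objects)
  |N(C)_1| = 5 (morphisms)
  |N(C)_2| = 11 (composable pairs)
Total = 3 + 5 + 11 = 19

19


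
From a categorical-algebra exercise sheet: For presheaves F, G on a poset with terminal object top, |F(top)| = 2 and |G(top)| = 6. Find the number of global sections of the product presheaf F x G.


Global sections of a presheaf on a poset with terminal top satisfy
Gamma(H) ~ H(top). Presheaves admit pointwise products, so
(F x G)(top) = F(top) x G(top) (Cartesian product).
|Gamma(F x G)| = |F(top)| * |G(top)| = 2 * 6 = 12.

12


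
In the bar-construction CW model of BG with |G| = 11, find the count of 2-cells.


In the bar-construction CW model of BG, the n-cells are indexed by
n-tuples [g_1|...|g_n] of non-identity elements of G (degenerate
simplices with some g_i = e do not contribute cells), so there are
(|G| - 1)^n n-cells.
For dim = 2 with |G| = 11:
cells = (11 - 1)^2 = 10^2 = 100

100


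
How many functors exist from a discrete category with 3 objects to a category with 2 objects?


A functor from a discrete category C to D is determined by
where each object maps. Each of the 3 objects of C can map
to any of the 2 objects of D independently.
Number of functors = 2^3 = 8

8


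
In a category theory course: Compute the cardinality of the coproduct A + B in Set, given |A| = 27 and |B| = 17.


In Set, the coproduct A + B is the disjoint union.
|A + B| = |A| + |B| = 27 + 17 = 44

44


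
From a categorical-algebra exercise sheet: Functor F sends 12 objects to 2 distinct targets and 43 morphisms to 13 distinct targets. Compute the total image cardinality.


The image of F consists of distinct objects and distinct morphisms.
|Im(F)| on objects = 2
|Im(F)| on morphisms = 13
Total image cardinality = 2 + 13 = 15

15


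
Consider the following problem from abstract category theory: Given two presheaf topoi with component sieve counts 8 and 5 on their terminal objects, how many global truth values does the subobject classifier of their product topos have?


In a product of presheaf topoi E_1 x E_2, the subobject classifier
is Omega = Omega_1 x Omega_2 (componentwise), so
|Omega(top)| = |Omega_1(top_1)| * |Omega_2(top_2)|.
= 8 * 5 = 40.

40


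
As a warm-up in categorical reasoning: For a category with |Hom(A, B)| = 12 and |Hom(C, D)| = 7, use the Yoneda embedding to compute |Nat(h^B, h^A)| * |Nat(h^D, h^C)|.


By the Yoneda lemma, Nat(h^B, h^A) is isomorphic to Hom(A, B),
so |Nat(h^B, h^A)| = |Hom(A, B)| and |Nat(h^D, h^C)| = |Hom(C, D)|.
|Hom(A, B)| = 12, |Hom(C, D)| = 7.
|Nat(h^B, h^A) x Nat(h^D, h^C)| = 12 * 7 = 84

84


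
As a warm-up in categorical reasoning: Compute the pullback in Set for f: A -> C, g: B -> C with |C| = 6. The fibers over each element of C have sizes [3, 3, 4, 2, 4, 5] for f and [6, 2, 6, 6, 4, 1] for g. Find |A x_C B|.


The pullback A x_C B consists of pairs (a, b) with f(a) = g(b).
For each element c in C, the fiber product has |f^-1(c)| * |g^-1(c)| elements.
Summing over C: 3 * 6 + 3 * 2 + 4 * 6 + 2 * 6 + 4 * 4 + 5 * 1
= 18 + 6 + 24 + 12 + 16 + 5 = 81

81


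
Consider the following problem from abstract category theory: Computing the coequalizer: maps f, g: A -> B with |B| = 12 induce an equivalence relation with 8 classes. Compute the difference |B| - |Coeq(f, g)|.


The coequalizer Coeq(f, g) = B / ~ has one element per equivalence class.
|B| = 12, |Coeq(f, g)| = 8.
|B| - |Coeq(f, g)| = 12 - 8 = 4.

4


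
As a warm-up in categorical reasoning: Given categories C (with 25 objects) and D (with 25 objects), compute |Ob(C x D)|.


The product category C x D has objects that are pairs (c, d).
Number of pairs = |Ob(C)| * |Ob(D)| = 25 * 25 = 625

625


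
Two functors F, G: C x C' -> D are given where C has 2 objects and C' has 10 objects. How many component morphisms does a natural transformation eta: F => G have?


A natural transformation eta: F => G assigns one component morphism per
object of the domain category.
The domain is the product category C x C', so
|Ob(C x C')| = |Ob(C)| * |Ob(C')| = 2 * 10 = 20.
Therefore eta has 20 component morphisms.

20


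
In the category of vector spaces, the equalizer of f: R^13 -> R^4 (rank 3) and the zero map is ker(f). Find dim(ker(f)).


The equalizer of f and the zero map is ker(f).
By the rank-nullity theorem: dim(ker(f)) = dim(domain) - rank(f).
dim(ker(f)) = 13 - 3 = 10

10


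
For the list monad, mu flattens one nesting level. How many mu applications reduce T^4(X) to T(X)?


Each application of mu: T^2 -> T removes one layer of nesting.
Starting at depth 4 (i.e., T^4(X)), we need to reach T(X).
Number of mu applications = 4 - 1 = 3

3


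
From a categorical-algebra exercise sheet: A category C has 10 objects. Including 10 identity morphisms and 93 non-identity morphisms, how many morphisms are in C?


Each object has an identity morphism, giving 10 identities.
Adding the 93 non-identity morphisms:
Total = 10 + 93 = 103

103


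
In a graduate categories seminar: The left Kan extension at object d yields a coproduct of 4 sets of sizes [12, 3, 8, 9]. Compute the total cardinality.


Pointwise, the left Kan extension (Lan_F H)(d) is the colimit, indexed
by the comma category (F downarrow d), of H composed with the
projection (F downarrow d) -> C. Here that colimit is given
as a coproduct (disjoint union) of sets, so its cardinality is the
sum of the sizes of the summands.
Coproduct of sets with sizes: 12 + 3 + 8 + 9
= 32

32
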